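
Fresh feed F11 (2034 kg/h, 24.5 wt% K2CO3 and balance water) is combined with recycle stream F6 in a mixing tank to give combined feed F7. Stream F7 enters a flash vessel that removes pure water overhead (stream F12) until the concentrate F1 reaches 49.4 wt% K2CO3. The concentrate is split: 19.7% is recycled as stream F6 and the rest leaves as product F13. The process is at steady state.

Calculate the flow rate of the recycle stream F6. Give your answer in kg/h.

Overall K2CO3 balance (none leaves overhead): K2CO3 in fresh feed = K2CO3 in product, i.e. 2034×0.245 = (1−0.197)·F1·0.494.
F1 = 498.33/(0.494×0.803) = 1256.2 kg/h.
Recycle F6 = 0.197×1256.2 = 247.48 kg/h.

247.5 kg/h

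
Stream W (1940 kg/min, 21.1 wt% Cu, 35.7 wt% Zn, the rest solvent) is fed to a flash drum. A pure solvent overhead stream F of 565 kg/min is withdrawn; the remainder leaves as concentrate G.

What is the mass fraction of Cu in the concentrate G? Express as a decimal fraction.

Cu is not removed: 1940×0.211 = 409.34 kg/min of Cu enters G.
Concentrate = 1940 − 565 = 1375 kg/min.
Mass fraction = 409.34/1375 = 0.298.

0.298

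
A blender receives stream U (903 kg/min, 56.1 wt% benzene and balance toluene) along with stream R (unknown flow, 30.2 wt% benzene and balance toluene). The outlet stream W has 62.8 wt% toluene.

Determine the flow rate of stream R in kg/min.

Let R be the unknown flow. Total out = 903 + R.
toluene balance: 396.42 + 0.698·R = 0.628·(903 + R)
(0.698 − 0.628)·R = 0.628×903 − 396.42 = 170.67
R = 170.67 / 0.070 = 2438.1 kg/min

2438 kg/min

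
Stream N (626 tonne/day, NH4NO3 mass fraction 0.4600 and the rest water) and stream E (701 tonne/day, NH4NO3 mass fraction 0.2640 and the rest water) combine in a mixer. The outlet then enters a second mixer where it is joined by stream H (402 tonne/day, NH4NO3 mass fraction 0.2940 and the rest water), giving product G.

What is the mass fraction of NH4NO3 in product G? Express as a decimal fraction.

Overall, product flow = 1729 tonne/day.
NH4NO3 in = 626×0.460 + 701×0.264 + 402×0.294 = 591.21 tonne/day.
NH4NO3 fraction in G = 0.3419.

0.3419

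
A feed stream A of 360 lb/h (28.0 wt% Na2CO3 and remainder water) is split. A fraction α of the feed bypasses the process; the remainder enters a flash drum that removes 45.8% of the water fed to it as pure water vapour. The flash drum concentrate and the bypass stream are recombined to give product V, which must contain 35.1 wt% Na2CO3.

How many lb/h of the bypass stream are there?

All 360×0.280 = 100.8 lb/h of Na2CO3 reaches V, so V = 100.8/0.351 = 287.18 lb/h and vapour = 72.821 lb/h.
The evaporator receives (1−α)·360 of feed at 0.720 water and removes 0.458 of that water:
0.458×0.720×(1−α)×360 = 72.821
(1−α) = 72.821/118.71 = 0.6134;  α = 0.3866.
Bypass flow = 0.3866×360 = 139.17 lb/h.

139.2 lb/h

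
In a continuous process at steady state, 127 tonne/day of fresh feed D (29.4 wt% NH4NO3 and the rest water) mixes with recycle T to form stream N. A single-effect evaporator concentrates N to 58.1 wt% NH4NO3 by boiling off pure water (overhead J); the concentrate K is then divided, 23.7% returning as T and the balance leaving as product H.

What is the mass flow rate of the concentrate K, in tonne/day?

Overall NH4NO3 balance (none leaves overhead): NH4NO3 in fresh feed = NH4NO3 in product, i.e. 127×0.294 = (1−0.237)·K·0.581.
K = 37.338/(0.581×0.763) = 84.227 tonne/day.

84.23 tonne/day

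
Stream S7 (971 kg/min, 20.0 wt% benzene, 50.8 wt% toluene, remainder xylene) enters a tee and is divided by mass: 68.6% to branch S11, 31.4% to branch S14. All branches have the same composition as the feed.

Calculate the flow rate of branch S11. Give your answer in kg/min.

666.1 kg/min

Branch S11 flow = 0.686×971 = 666.11 kg/min.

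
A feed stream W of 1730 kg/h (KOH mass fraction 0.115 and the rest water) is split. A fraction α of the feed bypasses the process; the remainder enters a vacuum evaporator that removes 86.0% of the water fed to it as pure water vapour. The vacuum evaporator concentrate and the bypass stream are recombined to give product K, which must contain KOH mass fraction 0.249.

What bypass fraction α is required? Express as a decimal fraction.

0.293

All 1730×0.115 = 198.95 kg/h of KOH reaches K, so K = 198.95/0.249 = 799 kg/h and vapour = 931 kg/h.
The evaporator receives (1−α)·1730 of feed at 0.885 water and removes 0.860 of that water:
0.860×0.885×(1−α)×1730 = 931
(1−α) = 931/1316.7 = 0.7071;  α = 0.2929.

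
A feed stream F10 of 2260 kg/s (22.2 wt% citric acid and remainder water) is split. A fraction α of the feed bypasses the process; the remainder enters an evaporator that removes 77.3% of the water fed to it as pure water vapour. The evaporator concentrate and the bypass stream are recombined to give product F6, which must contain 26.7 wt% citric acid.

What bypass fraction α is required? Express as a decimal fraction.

0.720

All 2260×0.222 = 501.72 kg/s of citric acid reaches F6, so F6 = 501.72/0.267 = 1879.1 kg/s and vapour = 380.9 kg/s.
The evaporator receives (1−α)·2260 of feed at 0.778 water and removes 0.773 of that water:
0.773×0.778×(1−α)×2260 = 380.9
(1−α) = 380.9/1359.2 = 0.2802;  α = 0.7198.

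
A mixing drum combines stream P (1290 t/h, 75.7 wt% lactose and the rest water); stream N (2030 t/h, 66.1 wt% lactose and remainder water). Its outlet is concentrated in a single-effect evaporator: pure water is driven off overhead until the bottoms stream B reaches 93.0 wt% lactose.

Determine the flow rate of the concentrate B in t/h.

lactose entering = 1290×0.757 + 2030×0.661 = 2318.4 t/h.
All lactose reports to B, so B = 2318.4/0.930 = 2492.9 t/h.

2493 t/h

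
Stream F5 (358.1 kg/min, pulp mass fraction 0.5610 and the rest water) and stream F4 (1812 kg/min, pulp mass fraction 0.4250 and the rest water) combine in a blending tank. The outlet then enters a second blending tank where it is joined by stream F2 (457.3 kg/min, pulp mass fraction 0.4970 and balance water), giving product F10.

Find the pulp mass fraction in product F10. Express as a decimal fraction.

0.4561

Overall, product flow = 2627.4 kg/min.
pulp in = 358.1×0.561 + 1812×0.425 + 457.3×0.497 = 1198.3 kg/min.
pulp fraction in F10 = 0.4561.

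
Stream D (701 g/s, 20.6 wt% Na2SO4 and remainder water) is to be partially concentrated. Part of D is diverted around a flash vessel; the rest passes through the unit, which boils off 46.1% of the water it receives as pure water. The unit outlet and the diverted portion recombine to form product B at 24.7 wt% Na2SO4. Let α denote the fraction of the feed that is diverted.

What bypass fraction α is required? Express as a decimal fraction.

All 701×0.206 = 144.41 g/s of Na2SO4 reaches B, so B = 144.41/0.247 = 584.64 g/s and vapour = 116.36 g/s.
The evaporator receives (1−α)·701 of feed at 0.794 water and removes 0.461 of that water:
0.461×0.794×(1−α)×701 = 116.36
(1−α) = 116.36/256.59 = 0.4535;  α = 0.5465.

0.547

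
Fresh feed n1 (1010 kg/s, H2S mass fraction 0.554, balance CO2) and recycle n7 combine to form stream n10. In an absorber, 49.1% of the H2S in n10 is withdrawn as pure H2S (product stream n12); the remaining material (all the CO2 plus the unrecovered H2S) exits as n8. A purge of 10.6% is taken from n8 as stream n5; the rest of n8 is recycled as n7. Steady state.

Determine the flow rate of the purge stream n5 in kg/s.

CO2 enters only via n1 and leaves only via the purge: 1010×0.446 = 0.106×(CO2 in n8), and the absorber passes all CO2, so CO2 in n10 = CO2 in n8 = 4249.6 kg/s.
H2S in n10: m_A = 1010×0.554 + (1−0.106)·(1−0.491)·m_A, so m_A = 559.54/0.5450 = 1026.8 kg/s.
n8 = (1−0.491)×1026.8 + 4249.6 = 4772.2 kg/s.
Purge n5 = 0.106×4772.2 = 505.86 kg/s.

505.9 kg/s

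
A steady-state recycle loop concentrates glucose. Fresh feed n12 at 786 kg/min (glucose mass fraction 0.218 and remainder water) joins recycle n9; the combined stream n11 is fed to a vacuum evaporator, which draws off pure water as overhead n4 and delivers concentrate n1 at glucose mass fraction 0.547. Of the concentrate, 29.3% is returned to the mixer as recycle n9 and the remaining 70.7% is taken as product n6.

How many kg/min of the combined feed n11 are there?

Overall glucose balance (none leaves overhead): glucose in fresh feed = glucose in product, i.e. 786×0.218 = (1−0.293)·n1·0.547.
n1 = 171.35/(0.547×0.707) = 443.07 kg/min.
Recycle n9 = 0.293×443.07 = 129.82 kg/min.
Combined feed n11 = 786 + 129.82 = 915.82 kg/min.

915.8 kg/min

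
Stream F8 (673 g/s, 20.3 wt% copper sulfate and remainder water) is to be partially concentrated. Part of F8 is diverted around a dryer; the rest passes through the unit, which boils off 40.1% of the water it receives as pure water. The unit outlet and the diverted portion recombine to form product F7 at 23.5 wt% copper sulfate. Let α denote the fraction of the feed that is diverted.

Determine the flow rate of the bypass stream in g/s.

All 673×0.203 = 136.62 g/s of copper sulfate reaches F7, so F7 = 136.62/0.235 = 581.36 g/s and vapour = 91.643 g/s.
The evaporator receives (1−α)·673 of feed at 0.797 water and removes 0.401 of that water:
0.401×0.797×(1−α)×673 = 91.643
(1−α) = 91.643/215.09 = 0.4261;  α = 0.5739.
Bypass flow = 0.5739×673 = 386.26 g/s.

386.3 g/s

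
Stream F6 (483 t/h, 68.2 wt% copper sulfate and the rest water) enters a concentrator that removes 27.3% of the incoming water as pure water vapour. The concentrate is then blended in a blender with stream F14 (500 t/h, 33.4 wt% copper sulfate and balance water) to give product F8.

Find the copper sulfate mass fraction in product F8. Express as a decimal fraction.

0.527

Vapour removed = 0.273×0.318×483 = 41.931 t/h; concentrate = 441.07 t/h.
copper sulfate reaching the mixer = 329.41 (from concentrate) + 500×0.334 = 496.41 t/h.
Product flow = 441.07 + 500 = 941.07 t/h; copper sulfate fraction = 0.527.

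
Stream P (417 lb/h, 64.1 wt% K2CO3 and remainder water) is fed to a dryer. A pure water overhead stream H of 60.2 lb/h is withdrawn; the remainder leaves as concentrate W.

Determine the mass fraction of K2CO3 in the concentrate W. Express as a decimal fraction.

0.749

K2CO3 is not removed: 417×0.641 = 267.3 lb/h of K2CO3 enters W.
Concentrate = 417 − 60.2 = 356.8 lb/h.
Mass fraction = 267.3/356.8 = 0.749.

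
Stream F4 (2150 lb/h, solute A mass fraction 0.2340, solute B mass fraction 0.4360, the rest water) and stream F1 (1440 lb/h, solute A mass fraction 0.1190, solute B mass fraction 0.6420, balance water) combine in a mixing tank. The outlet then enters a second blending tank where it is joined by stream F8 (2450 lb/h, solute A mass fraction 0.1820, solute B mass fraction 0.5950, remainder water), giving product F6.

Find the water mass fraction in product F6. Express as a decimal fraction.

Overall, product flow = 6040 lb/h.
water in = 2150×0.330 + 1440×0.239 + 2450×0.223 = 1600 lb/h.
water fraction in F6 = 0.2649.

0.2649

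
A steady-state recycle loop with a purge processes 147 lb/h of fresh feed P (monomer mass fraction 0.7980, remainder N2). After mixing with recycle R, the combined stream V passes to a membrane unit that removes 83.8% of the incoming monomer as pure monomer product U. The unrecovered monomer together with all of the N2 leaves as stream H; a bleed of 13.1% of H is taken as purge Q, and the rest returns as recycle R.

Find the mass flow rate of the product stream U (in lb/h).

114.4 lb/h

monomer in V: m_A = 147×0.798 + (1−0.131)·(1−0.838)·m_A, so m_A = 117.31/0.8592 = 136.53 lb/h.
Product U = 0.838×136.53 = 114.41 lb/h.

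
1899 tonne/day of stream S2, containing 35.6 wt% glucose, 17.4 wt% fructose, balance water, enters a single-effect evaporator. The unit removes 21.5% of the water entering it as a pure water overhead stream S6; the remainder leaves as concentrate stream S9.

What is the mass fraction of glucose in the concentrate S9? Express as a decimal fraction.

0.396

glucose is not removed: 1899×0.356 = 676.04 tonne/day of glucose enters S9.
water entering = 1899×0.470 = 892.53 tonne/day; overhead removed = 0.215×892.53 = 191.89 tonne/day.
Concentrate = 1899 − 191.89 = 1707.1 tonne/day.
Mass fraction = 676.04/1707.1 = 0.396.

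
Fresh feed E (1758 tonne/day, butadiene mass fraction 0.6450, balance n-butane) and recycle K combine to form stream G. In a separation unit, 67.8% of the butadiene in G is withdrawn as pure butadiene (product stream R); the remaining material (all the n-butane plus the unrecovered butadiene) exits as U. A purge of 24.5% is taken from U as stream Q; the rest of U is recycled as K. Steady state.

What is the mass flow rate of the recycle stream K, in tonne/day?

n-butane enters only via E and leaves only via the purge: 1758×0.355 = 0.245×(n-butane in U), and the separation unit passes all n-butane, so n-butane in G = n-butane in U = 2547.3 tonne/day.
butadiene in G: m_A = 1758×0.645 + (1−0.245)·(1−0.678)·m_A, so m_A = 1133.9/0.7569 = 1498.1 tonne/day.
U = (1−0.678)×1498.1 + 2547.3 = 3029.7 tonne/day.
Recycle K = (1−0.245)×3029.7 = 2287.4 tonne/day.

2287 tonne/day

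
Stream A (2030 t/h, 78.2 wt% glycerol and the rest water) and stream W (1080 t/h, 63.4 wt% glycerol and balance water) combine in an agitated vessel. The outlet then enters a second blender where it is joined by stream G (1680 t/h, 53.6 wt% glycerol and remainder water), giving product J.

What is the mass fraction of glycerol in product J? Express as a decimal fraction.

0.662

Overall, product flow = 4790 t/h.
glycerol in = 2030×0.782 + 1080×0.634 + 1680×0.536 = 3172.7 t/h.
glycerol fraction in J = 0.662.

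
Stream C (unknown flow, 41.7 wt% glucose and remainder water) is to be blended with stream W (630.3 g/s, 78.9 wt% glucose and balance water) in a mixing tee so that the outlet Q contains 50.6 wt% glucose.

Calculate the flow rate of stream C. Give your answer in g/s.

2004 g/s

Let C be the unknown flow. Total out = 630.3 + C.
glucose balance: 497.31 + 0.417·C = 0.506·(630.3 + C)
(0.417 − 0.506)·C = 0.506×630.3 − 497.31 = -178.37
C = -178.37 / -0.089 = 2004.2 g/s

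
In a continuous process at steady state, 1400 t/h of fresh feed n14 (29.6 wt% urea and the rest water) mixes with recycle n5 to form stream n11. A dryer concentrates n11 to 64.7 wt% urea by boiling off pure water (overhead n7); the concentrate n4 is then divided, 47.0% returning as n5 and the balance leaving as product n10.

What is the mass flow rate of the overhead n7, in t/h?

759.5 t/h

Overall urea balance (none leaves overhead): urea in fresh feed = urea in product, i.e. 1400×0.296 = (1−0.470)·n4·0.647.
n4 = 414.4/(0.647×0.530) = 1208.5 t/h.
Recycle n5 = 0.470×1208.5 = 567.99 t/h.
Combined feed n11 = 1400 + 567.99 = 1968 t/h.
Overhead n7 = n11 − n4 = 1968 − 1208.5 = 759.51 t/h.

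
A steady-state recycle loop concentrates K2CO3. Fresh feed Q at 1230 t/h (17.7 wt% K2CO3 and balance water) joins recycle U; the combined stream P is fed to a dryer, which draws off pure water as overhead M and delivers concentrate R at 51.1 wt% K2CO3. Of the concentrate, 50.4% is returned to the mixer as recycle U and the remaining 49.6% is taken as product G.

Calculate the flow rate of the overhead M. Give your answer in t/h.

804 t/h

Overall K2CO3 balance (none leaves overhead): K2CO3 in fresh feed = K2CO3 in product, i.e. 1230×0.177 = (1−0.504)·R·0.511.
R = 217.71/(0.511×0.496) = 858.97 t/h.
Recycle U = 0.504×858.97 = 432.92 t/h.
Combined feed P = 1230 + 432.92 = 1662.9 t/h.
Overhead M = P − R = 1662.9 − 858.97 = 803.95 t/h.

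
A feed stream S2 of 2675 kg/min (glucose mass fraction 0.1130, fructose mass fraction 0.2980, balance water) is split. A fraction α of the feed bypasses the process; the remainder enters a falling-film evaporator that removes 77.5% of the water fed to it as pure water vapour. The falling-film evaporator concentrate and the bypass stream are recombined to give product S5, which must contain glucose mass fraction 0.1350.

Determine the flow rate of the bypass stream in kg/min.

All 2675×0.113 = 302.28 kg/min of glucose reaches S5, so S5 = 302.28/0.135 = 2239.1 kg/min and vapour = 435.93 kg/min.
The evaporator receives (1−α)·2675 of feed at 0.589 water and removes 0.775 of that water:
0.775×0.589×(1−α)×2675 = 435.93
(1−α) = 435.93/1221.1 = 0.3570;  α = 0.6430.
Bypass flow = 0.6430×2675 = 1720 kg/min.

1720 kg/min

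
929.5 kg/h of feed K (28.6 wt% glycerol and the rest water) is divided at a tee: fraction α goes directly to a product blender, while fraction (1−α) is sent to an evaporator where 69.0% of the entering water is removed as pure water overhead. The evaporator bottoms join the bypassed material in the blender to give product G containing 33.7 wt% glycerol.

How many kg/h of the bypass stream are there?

644 kg/h

All 929.5×0.286 = 265.84 kg/h of glycerol reaches G, so G = 265.84/0.337 = 788.83 kg/h and vapour = 140.67 kg/h.
The evaporator receives (1−α)·929.5 of feed at 0.714 water and removes 0.690 of that water:
0.690×0.714×(1−α)×929.5 = 140.67
(1−α) = 140.67/457.93 = 0.3072;  α = 0.6928.
Bypass flow = 0.6928×929.5 = 643.98 kg/h.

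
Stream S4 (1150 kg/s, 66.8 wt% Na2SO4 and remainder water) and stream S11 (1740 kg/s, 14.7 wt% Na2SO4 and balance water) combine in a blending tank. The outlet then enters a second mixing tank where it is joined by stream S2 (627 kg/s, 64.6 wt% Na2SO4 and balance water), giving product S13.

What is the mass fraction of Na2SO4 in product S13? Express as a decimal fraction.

0.406

Overall, product flow = 3517 kg/s.
Na2SO4 in = 1150×0.668 + 1740×0.147 + 627×0.646 = 1429 kg/s.
Na2SO4 fraction in S13 = 0.406.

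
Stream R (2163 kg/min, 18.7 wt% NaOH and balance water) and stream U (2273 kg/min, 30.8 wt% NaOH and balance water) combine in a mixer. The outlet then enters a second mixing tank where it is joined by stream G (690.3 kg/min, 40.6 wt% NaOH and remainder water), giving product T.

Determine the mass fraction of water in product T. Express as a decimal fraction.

0.730

Overall, product flow = 5126.3 kg/min.
water in = 2163×0.813 + 2273×0.692 + 690.3×0.594 = 3741.5 kg/min.
water fraction in T = 0.730.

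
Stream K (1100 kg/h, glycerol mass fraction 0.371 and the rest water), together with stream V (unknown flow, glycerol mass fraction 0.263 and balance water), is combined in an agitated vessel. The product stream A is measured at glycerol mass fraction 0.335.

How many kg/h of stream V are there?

550 kg/h

Let V be the unknown flow. Total out = 1100 + V.
glycerol balance: 408.1 + 0.263·V = 0.335·(1100 + V)
(0.263 − 0.335)·V = 0.335×1100 − 408.1 = -39.6
V = -39.6 / -0.072 = 550 kg/h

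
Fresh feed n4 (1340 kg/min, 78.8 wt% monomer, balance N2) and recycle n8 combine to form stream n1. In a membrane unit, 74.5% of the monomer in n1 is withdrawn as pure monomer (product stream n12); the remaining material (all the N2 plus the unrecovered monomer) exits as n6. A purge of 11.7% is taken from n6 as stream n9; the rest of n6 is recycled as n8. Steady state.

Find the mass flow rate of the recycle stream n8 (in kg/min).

2451 kg/min

N2 enters only via n4 and leaves only via the purge: 1340×0.212 = 0.117×(N2 in n6), and the membrane unit passes all N2, so N2 in n1 = N2 in n6 = 2428 kg/min.
monomer in n1: m_A = 1340×0.788 + (1−0.117)·(1−0.745)·m_A, so m_A = 1055.9/0.7748 = 1362.8 kg/min.
n6 = (1−0.745)×1362.8 + 2428 = 2775.5 kg/min.
Recycle n8 = (1−0.117)×2775.5 = 2450.8 kg/min.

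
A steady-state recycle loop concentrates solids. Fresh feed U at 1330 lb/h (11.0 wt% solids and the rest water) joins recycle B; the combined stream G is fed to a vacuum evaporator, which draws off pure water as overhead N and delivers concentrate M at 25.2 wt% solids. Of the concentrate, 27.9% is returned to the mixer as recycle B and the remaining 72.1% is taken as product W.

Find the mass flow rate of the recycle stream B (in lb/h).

224.7 lb/h

Overall solids balance (none leaves overhead): solids in fresh feed = solids in product, i.e. 1330×0.110 = (1−0.279)·M·0.252.
M = 146.3/(0.252×0.721) = 805.21 lb/h.
Recycle B = 0.279×805.21 = 224.65 lb/h.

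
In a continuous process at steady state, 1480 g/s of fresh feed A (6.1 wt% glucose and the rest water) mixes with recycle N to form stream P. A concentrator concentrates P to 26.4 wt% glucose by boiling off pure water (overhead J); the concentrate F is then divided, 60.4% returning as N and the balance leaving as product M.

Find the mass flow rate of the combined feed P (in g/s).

2002 g/s

Overall glucose balance (none leaves overhead): glucose in fresh feed = glucose in product, i.e. 1480×0.061 = (1−0.604)·F·0.264.
F = 90.28/(0.264×0.396) = 863.56 g/s.
Recycle N = 0.604×863.56 = 521.59 g/s.
Combined feed P = 1480 + 521.59 = 2001.6 g/s.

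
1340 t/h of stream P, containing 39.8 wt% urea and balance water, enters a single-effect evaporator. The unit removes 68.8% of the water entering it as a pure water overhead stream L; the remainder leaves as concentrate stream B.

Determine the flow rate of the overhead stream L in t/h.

water entering = 1340×0.602 = 806.68 t/h; overhead removed = 0.688×806.68 = 555 t/h.

555 t/h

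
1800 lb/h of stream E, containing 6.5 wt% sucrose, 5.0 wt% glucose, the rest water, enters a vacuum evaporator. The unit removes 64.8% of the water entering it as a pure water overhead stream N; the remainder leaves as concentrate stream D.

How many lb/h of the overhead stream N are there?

water entering = 1800×0.885 = 1593 lb/h; overhead removed = 0.648×1593 = 1032.3 lb/h.

1032 lb/h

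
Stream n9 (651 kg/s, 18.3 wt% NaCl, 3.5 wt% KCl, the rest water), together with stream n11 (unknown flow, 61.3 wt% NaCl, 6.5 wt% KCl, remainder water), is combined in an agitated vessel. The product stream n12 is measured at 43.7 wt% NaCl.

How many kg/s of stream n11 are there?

939.5 kg/s

Let n11 be the unknown flow. Total out = 651 + n11.
NaCl balance: 119.13 + 0.613·n11 = 0.437·(651 + n11)
(0.613 − 0.437)·n11 = 0.437×651 − 119.13 = 165.35
n11 = 165.35 / 0.176 = 939.51 kg/s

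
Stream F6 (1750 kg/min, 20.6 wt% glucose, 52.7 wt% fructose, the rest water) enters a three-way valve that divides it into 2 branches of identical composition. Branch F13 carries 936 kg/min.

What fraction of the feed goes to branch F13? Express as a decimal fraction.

Fraction to F13 = 936/1750 = 0.5349.

0.535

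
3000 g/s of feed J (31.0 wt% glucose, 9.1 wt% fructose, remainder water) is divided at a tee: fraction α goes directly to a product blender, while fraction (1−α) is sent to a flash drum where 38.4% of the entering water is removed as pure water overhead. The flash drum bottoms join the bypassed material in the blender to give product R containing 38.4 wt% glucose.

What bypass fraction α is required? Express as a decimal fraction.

0.162

All 3000×0.310 = 930 g/s of glucose reaches R, so R = 930/0.384 = 2421.9 g/s and vapour = 578.12 g/s.
The evaporator receives (1−α)·3000 of feed at 0.599 water and removes 0.384 of that water:
0.384×0.599×(1−α)×3000 = 578.12
(1−α) = 578.12/690.05 = 0.8378;  α = 0.1622.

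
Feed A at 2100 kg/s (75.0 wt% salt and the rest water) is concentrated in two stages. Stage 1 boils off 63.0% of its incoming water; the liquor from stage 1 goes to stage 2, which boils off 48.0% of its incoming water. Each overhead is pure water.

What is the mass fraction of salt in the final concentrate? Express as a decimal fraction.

0.940

water in feed = 2100×0.250 = 525 kg/s.
After stage 1: water left = (1−0.630)×525 = 194.25; stream total = 1769.2 kg/s.
After stage 2: water left = (1−0.480)×194.25 = 101.01; final concentrate = 1676 kg/s.
salt fraction = 1575/1676 = 0.940.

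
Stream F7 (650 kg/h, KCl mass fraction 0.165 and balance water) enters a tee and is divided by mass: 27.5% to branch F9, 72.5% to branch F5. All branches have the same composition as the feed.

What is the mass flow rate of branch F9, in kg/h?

178.8 kg/h

Branch F9 flow = 0.275×650 = 178.75 kg/h.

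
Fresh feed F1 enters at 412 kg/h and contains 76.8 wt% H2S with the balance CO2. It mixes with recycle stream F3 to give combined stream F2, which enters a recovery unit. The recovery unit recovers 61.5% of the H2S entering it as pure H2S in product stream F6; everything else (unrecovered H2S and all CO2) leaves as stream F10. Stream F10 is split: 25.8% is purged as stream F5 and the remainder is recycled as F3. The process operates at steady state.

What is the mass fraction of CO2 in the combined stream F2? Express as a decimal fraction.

0.455

CO2 enters only via F1 and leaves only via the purge: 412×0.232 = 0.258×(CO2 in F10), and the recovery unit passes all CO2, so CO2 in F2 = CO2 in F10 = 370.48 kg/h.
H2S in F2: m_A = 412×0.768 + (1−0.258)·(1−0.615)·m_A, so m_A = 316.42/0.7143 = 442.95 kg/h.
F2 = 442.95 + 370.48 = 813.44 kg/h.
CO2 fraction in F2 = 370.48/813.44 = 0.455.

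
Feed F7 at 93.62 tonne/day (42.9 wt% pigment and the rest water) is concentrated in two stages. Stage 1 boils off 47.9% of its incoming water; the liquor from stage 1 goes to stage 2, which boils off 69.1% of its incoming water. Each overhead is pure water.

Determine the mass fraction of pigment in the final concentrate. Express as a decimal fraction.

water in feed = 93.62×0.571 = 53.457 tonne/day.
After stage 1: water left = (1−0.479)×53.457 = 27.851; stream total = 68.014 tonne/day.
After stage 2: water left = (1−0.691)×27.851 = 8.606; final concentrate = 48.769 tonne/day.
pigment fraction = 40.163/48.769 = 0.824.

0.824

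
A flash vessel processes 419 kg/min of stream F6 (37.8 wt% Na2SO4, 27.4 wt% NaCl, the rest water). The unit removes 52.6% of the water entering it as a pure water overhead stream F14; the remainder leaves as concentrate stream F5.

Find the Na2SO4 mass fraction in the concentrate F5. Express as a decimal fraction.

0.4627

Na2SO4 is not removed: 419×0.378 = 158.38 kg/min of Na2SO4 enters F5.
water entering = 419×0.348 = 145.81 kg/min; overhead removed = 0.526×145.81 = 76.697 kg/min.
Concentrate = 419 − 76.697 = 342.3 kg/min.
Mass fraction = 158.38/342.3 = 0.4627.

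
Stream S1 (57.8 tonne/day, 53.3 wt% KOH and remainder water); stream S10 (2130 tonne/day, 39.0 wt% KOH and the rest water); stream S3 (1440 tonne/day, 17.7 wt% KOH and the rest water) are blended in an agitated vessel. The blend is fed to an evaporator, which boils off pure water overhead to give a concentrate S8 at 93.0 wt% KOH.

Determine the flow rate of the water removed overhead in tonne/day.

KOH entering = 57.8×0.533 + 2130×0.390 + 1440×0.177 = 1116.4 tonne/day.
All KOH reports to S8, so S8 = 1116.4/0.930 = 1200.4 tonne/day.
Total feed = 3627.8 tonne/day; overhead = 3627.8 − 1200.4 = 2427.4 tonne/day.

2427 tonne/day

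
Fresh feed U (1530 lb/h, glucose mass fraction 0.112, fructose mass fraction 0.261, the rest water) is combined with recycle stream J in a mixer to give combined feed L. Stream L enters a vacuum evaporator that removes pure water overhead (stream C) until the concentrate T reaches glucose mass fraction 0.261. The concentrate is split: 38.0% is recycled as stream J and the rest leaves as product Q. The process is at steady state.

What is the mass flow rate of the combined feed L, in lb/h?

1932 lb/h

Overall glucose balance (none leaves overhead): glucose in fresh feed = glucose in product, i.e. 1530×0.112 = (1−0.380)·T·0.261.
T = 171.36/(0.261×0.620) = 1059 lb/h.
Recycle J = 0.380×1059 = 402.4 lb/h.
Combined feed L = 1530 + 402.4 = 1932.4 lb/h.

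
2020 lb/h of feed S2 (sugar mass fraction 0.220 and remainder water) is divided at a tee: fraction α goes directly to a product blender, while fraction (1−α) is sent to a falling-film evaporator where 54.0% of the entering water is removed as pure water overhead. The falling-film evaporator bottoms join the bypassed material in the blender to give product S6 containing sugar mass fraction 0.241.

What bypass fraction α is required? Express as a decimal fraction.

All 2020×0.220 = 444.4 lb/h of sugar reaches S6, so S6 = 444.4/0.241 = 1844 lb/h and vapour = 176.02 lb/h.
The evaporator receives (1−α)·2020 of feed at 0.780 water and removes 0.540 of that water:
0.540×0.780×(1−α)×2020 = 176.02
(1−α) = 176.02/850.82 = 0.2069;  α = 0.7931.

0.793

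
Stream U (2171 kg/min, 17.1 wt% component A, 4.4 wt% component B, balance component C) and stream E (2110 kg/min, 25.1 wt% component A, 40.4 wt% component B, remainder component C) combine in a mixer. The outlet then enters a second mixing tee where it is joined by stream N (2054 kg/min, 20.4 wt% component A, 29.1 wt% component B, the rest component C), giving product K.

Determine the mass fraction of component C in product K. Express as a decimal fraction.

Overall, product flow = 6335 kg/min.
component C in = 2171×0.785 + 2110×0.345 + 2054×0.505 = 3469.5 kg/min.
component C fraction in K = 0.548.

0.548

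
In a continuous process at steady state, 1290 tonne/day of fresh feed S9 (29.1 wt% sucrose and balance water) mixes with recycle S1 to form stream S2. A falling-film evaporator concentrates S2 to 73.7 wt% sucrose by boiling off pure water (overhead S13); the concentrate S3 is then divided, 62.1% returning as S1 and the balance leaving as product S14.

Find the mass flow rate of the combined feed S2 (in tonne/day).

2125 tonne/day

Overall sucrose balance (none leaves overhead): sucrose in fresh feed = sucrose in product, i.e. 1290×0.291 = (1−0.621)·S3·0.737.
S3 = 375.39/(0.737×0.379) = 1343.9 tonne/day.
Recycle S1 = 0.621×1343.9 = 834.58 tonne/day.
Combined feed S2 = 1290 + 834.58 = 2124.6 tonne/day.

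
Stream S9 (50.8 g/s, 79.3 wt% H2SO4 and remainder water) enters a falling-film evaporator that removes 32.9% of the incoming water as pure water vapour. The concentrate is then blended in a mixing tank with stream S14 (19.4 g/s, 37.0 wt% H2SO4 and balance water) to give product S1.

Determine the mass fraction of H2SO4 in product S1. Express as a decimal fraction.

0.711

Vapour removed = 0.329×0.207×50.8 = 3.4596 g/s; concentrate = 47.34 g/s.
H2SO4 reaching the mixer = 40.284 (from concentrate) + 19.4×0.370 = 47.462 g/s.
Product flow = 47.34 + 19.4 = 66.74 g/s; H2SO4 fraction = 0.711.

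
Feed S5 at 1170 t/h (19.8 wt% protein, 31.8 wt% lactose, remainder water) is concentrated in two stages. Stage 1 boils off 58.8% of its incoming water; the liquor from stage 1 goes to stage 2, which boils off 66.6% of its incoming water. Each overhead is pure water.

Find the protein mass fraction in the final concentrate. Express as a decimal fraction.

0.3399

water in feed = 1170×0.484 = 566.28 t/h.
After stage 1: water left = (1−0.588)×566.28 = 233.31; stream total = 837.03 t/h.
After stage 2: water left = (1−0.666)×233.31 = 77.925; final concentrate = 681.64 t/h.
protein fraction = 231.66/681.64 = 0.3399.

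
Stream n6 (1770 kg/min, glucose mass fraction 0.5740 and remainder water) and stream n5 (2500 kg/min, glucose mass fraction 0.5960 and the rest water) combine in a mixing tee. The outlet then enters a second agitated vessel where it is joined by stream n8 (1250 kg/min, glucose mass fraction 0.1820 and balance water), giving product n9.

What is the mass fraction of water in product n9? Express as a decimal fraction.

Overall, product flow = 5520 kg/min.
water in = 1770×0.426 + 2500×0.404 + 1250×0.818 = 2786.5 kg/min.
water fraction in n9 = 0.5048.

0.5048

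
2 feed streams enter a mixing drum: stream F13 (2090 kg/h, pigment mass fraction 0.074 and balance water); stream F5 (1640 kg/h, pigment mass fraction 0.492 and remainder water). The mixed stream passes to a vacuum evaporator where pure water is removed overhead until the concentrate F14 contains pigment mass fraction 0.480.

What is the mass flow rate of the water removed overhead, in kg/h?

pigment entering = 2090×0.074 + 1640×0.492 = 961.54 kg/h.
All pigment reports to F14, so F14 = 961.54/0.480 = 2003.2 kg/h.
Total feed = 3730 kg/h; overhead = 3730 − 2003.2 = 1726.8 kg/h.

1727 kg/h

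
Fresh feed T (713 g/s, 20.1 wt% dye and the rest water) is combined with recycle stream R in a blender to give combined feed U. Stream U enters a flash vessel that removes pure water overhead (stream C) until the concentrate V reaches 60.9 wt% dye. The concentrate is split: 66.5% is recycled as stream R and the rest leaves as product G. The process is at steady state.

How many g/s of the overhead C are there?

477.7 g/s

Overall dye balance (none leaves overhead): dye in fresh feed = dye in product, i.e. 713×0.201 = (1−0.665)·V·0.609.
V = 143.31/(0.609×0.335) = 702.46 g/s.
Recycle R = 0.665×702.46 = 467.14 g/s.
Combined feed U = 713 + 467.14 = 1180.1 g/s.
Overhead C = U − V = 1180.1 − 702.46 = 477.67 g/s.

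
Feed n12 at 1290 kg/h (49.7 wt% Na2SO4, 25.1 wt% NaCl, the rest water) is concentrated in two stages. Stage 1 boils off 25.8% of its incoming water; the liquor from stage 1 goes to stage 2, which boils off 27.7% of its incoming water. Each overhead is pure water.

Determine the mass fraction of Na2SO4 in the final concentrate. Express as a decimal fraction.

0.563

water in feed = 1290×0.252 = 325.08 kg/h.
After stage 1: water left = (1−0.258)×325.08 = 241.21; stream total = 1206.1 kg/h.
After stage 2: water left = (1−0.277)×241.21 = 174.39; final concentrate = 1139.3 kg/h.
Na2SO4 fraction = 641.13/1139.3 = 0.563.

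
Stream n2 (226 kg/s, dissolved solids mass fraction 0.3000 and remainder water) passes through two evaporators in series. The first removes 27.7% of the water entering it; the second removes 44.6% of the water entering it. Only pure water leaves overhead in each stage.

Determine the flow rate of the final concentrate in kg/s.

water in feed = 226×0.700 = 158.2 kg/s.
After stage 1: water left = (1−0.277)×158.2 = 114.38; stream total = 182.18 kg/s.
After stage 2: water left = (1−0.446)×114.38 = 63.366; final concentrate = 131.17 kg/s.

131.2 kg/s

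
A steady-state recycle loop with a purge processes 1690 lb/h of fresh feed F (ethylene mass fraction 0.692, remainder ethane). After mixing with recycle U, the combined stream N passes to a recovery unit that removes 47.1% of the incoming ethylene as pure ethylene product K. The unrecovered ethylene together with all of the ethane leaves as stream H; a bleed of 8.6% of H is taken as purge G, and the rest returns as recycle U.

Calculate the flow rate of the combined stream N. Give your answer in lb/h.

ethane enters only via F and leaves only via the purge: 1690×0.308 = 0.086×(ethane in H), and the recovery unit passes all ethane, so ethane in N = ethane in H = 6052.6 lb/h.
ethylene in N: m_A = 1690×0.692 + (1−0.086)·(1−0.471)·m_A, so m_A = 1169.5/0.5165 = 2264.3 lb/h.
N = 2264.3 + 6052.6 = 8316.8 lb/h.

8317 lb/h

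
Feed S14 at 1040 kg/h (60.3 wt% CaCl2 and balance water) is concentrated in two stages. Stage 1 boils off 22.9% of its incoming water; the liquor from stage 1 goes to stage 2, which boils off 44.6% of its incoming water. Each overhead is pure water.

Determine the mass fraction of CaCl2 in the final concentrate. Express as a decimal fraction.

water in feed = 1040×0.397 = 412.88 kg/h.
After stage 1: water left = (1−0.229)×412.88 = 318.33; stream total = 945.45 kg/h.
After stage 2: water left = (1−0.446)×318.33 = 176.36; final concentrate = 803.48 kg/h.
CaCl2 fraction = 627.12/803.48 = 0.7805.

0.7805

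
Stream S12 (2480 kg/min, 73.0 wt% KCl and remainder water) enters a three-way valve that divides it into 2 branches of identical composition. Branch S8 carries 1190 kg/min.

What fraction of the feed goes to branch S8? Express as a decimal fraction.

0.480

Fraction to S8 = 1190/2480 = 0.4798.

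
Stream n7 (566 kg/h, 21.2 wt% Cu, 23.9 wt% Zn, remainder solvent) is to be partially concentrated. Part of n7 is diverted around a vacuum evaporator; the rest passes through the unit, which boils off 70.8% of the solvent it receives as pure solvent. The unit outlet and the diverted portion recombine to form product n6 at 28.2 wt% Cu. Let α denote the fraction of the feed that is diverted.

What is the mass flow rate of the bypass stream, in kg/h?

204.5 kg/h

All 566×0.212 = 119.99 kg/h of Cu reaches n6, so n6 = 119.99/0.282 = 425.5 kg/h and vapour = 140.5 kg/h.
The evaporator receives (1−α)·566 of feed at 0.549 solvent and removes 0.708 of that solvent:
0.708×0.549×(1−α)×566 = 140.5
(1−α) = 140.5/220 = 0.6386;  α = 0.3614.
Bypass flow = 0.3614×566 = 204.54 kg/h.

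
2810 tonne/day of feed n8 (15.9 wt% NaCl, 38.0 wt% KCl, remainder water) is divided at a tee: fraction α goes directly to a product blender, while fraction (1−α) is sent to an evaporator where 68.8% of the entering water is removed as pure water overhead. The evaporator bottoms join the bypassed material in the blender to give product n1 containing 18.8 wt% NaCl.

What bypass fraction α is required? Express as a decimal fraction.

All 2810×0.159 = 446.79 tonne/day of NaCl reaches n1, so n1 = 446.79/0.188 = 2376.5 tonne/day and vapour = 433.46 tonne/day.
The evaporator receives (1−α)·2810 of feed at 0.461 water and removes 0.688 of that water:
0.688×0.461×(1−α)×2810 = 433.46
(1−α) = 433.46/891.24 = 0.4864;  α = 0.5136.

0.514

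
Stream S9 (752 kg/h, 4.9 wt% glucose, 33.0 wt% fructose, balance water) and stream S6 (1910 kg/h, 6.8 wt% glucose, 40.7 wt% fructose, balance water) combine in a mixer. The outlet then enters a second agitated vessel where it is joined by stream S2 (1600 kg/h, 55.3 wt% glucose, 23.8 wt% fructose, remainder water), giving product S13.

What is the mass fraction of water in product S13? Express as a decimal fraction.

0.4233

Overall, product flow = 4262 kg/h.
water in = 752×0.621 + 1910×0.525 + 1600×0.209 = 1804.1 kg/h.
water fraction in S13 = 0.4233.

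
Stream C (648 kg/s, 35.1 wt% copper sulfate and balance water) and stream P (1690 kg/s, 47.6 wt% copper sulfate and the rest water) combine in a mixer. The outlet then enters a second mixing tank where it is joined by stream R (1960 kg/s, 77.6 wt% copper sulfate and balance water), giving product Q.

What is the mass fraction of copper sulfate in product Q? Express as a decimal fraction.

0.5940

Overall, product flow = 4298 kg/s.
copper sulfate in = 648×0.351 + 1690×0.476 + 1960×0.776 = 2552.8 kg/s.
copper sulfate fraction in Q = 0.5940.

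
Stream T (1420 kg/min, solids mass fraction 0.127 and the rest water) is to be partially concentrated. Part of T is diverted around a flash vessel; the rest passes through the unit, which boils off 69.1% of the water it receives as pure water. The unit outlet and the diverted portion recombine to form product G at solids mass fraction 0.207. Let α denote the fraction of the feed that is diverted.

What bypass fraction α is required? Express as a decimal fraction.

All 1420×0.127 = 180.34 kg/min of solids reaches G, so G = 180.34/0.207 = 871.21 kg/min and vapour = 548.79 kg/min.
The evaporator receives (1−α)·1420 of feed at 0.873 water and removes 0.691 of that water:
0.691×0.873×(1−α)×1420 = 548.79
(1−α) = 548.79/856.61 = 0.6407;  α = 0.3593.

0.359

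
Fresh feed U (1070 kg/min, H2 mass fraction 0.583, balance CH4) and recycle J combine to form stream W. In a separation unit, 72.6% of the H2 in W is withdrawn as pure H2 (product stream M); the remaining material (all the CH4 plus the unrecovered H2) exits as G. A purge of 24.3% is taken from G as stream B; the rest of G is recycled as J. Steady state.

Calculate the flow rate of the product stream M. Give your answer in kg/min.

571.4 kg/min

H2 in W: m_A = 1070×0.583 + (1−0.243)·(1−0.726)·m_A, so m_A = 623.81/0.7926 = 787.06 kg/min.
Product M = 0.726×787.06 = 571.41 kg/min.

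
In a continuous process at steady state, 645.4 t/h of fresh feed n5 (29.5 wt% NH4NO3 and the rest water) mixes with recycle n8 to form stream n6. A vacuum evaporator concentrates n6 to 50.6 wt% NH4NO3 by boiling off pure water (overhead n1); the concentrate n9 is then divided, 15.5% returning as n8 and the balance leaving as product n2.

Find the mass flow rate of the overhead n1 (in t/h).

Overall NH4NO3 balance (none leaves overhead): NH4NO3 in fresh feed = NH4NO3 in product, i.e. 645.4×0.295 = (1−0.155)·n9·0.506.
n9 = 190.39/(0.506×0.845) = 445.29 t/h.
Recycle n8 = 0.155×445.29 = 69.02 t/h.
Combined feed n6 = 645.4 + 69.02 = 714.42 t/h.
Overhead n1 = n6 − n9 = 714.42 − 445.29 = 269.13 t/h.

269.1 t/h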